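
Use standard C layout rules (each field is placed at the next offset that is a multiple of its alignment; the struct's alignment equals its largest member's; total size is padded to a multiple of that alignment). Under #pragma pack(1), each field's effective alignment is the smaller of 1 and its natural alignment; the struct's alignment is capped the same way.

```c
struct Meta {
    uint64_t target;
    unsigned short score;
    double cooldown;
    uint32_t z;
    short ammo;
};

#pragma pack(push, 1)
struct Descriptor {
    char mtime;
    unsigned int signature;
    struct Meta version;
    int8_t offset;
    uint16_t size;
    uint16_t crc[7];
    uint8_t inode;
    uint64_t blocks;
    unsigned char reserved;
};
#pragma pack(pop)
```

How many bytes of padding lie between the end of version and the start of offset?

Meta: @0: target [8B, align 8] → 8; @8: score [2B, align 2] → 10; +6 pad (align 8); @16: cooldown [8B, align 8] → 24; @24: z [4B, align 4] → 28; @28: ammo [2B, align 2] → 30; +2 tail pad (align 8); size 32, align 8
@0: mtime [1B, align 1] → 1
@1: signature [4B, align 1] → 5
@5: version [32B, align 1] → 37
@37: offset [1B, align 1] → 38

0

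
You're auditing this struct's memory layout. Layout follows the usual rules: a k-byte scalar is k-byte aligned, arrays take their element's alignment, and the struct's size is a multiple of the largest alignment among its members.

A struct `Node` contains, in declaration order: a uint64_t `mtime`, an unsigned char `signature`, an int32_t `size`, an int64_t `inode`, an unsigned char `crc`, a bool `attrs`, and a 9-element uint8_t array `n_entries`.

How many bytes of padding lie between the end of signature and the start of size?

3

0..8  mtime  (8B, 8-aligned)
8..9  signature  (1B, 1-aligned)
9..12  -- padding (3B)
12..16  size  (4B, 4-aligned)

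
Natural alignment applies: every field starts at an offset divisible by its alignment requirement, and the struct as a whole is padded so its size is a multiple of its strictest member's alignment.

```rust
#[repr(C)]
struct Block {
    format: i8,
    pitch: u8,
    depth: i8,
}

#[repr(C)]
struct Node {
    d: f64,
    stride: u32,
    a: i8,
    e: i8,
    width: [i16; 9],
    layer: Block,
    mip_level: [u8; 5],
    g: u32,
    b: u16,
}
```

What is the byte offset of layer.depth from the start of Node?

Block: format at 0 (size 1, align 1) → ends 1; pitch at 1 (size 1, align 1) → ends 2; depth at 2 (size 1, align 1) → ends 3; total 3 bytes, alignment 1
d at 0 (size 8, align 8) → ends 8
stride at 8 (size 4, align 4) → ends 12
a at 12 (size 1, align 1) → ends 13
e at 13 (size 1, align 1) → ends 14
width at 14 (size 18, align 2) → ends 32
layer at 32 (size 3, align 1) → ends 35
within Block: depth at 2
32 + 2 = 34

34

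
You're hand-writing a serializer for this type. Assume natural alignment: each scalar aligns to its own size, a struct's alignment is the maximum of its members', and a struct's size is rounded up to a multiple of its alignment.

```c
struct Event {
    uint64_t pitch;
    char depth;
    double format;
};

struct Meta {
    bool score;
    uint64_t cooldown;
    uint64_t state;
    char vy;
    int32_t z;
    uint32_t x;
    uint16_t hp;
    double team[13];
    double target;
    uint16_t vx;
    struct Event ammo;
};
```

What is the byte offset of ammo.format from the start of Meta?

Event: 0..8  pitch  (8B, 8-aligned); 8..9  depth  (1B, 1-aligned); 9..16  -- padding (7B); 16..24  format  (8B, 8-aligned); sizeof = 24, alignof = 8
0..1  score  (1B, 1-aligned)
1..8  -- padding (7B)
8..16  cooldown  (8B, 8-aligned)
16..24  state  (8B, 8-aligned)
24..25  vy  (1B, 1-aligned)
25..28  -- padding (3B)
28..32  z  (4B, 4-aligned)
32..36  x  (4B, 4-aligned)
36..38  hp  (2B, 2-aligned)
38..40  -- padding (2B)
40..144  team  (104B, 8-aligned)
144..152  target  (8B, 8-aligned)
152..154  vx  (2B, 2-aligned)
154..160  -- padding (6B)
160..184  ammo  (24B, 8-aligned)
within Event: format at 16
160 + 16 = 176

176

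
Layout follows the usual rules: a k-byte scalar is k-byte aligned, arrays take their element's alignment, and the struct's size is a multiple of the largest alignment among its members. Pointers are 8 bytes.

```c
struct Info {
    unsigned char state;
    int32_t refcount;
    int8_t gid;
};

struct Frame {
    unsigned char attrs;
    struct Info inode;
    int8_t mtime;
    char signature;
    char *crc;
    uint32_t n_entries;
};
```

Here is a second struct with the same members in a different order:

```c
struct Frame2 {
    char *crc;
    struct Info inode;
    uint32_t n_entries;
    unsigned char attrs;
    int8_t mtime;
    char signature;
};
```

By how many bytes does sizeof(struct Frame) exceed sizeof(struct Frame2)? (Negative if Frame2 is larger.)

8

Info: state at 0 (size 1, align 1) → ends 1; pad 3 to align 4 for refcount; refcount at 4 (size 4, align 4) → ends 8; gid at 8 (size 1, align 1) → ends 9; tail pad 3 to reach multiple of 4; total 12 bytes, alignment 4
attrs at 0 (size 1, align 1) → ends 1
pad 3 to align 4 for inode
inode at 4 (size 12, align 4) → ends 16
mtime at 16 (size 1, align 1) → ends 17
signature at 17 (size 1, align 1) → ends 18
pad 6 to align 8 for crc
crc at 24 (size 8, align 8) → ends 32
n_entries at 32 (size 4, align 4) → ends 36
tail pad 4 to reach multiple of 8
total 40 bytes, alignment 8
— Frame2 —
crc at 0 (size 8, align 8) → ends 8
inode at 8 (size 12, align 4) → ends 20
n_entries at 20 (size 4, align 4) → ends 24
attrs at 24 (size 1, align 1) → ends 25
mtime at 25 (size 1, align 1) → ends 26
signature at 26 (size 1, align 1) → ends 27
tail pad 5 to reach multiple of 8
total 32 bytes, alignment 8
40 − 32 = 8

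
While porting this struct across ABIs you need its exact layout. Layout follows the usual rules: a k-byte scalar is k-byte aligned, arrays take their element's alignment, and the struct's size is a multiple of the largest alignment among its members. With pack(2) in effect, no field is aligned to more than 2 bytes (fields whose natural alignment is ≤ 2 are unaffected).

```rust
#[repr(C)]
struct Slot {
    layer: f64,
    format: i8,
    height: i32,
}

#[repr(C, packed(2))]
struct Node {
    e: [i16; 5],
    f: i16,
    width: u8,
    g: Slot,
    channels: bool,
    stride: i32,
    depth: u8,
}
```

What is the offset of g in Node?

14

Slot: @0: layer [8B, align 8] → 8; @8: format [1B, align 1] → 9; +3 pad (align 4); @12: height [4B, align 4] → 16; size 16, align 8
@0: e [10B, align 2] → 10
@10: f [2B, align 2] → 12
@12: width [1B, align 1] → 13
+1 pad (align 2)
@14: g [16B, align 2] → 30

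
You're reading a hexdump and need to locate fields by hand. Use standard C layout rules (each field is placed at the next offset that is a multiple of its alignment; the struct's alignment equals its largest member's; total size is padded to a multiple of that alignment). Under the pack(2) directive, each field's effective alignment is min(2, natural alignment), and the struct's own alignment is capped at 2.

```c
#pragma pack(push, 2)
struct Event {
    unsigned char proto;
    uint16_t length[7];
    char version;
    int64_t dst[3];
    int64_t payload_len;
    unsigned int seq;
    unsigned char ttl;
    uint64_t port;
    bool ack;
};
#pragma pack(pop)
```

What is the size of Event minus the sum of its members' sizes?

4

proto at 0 (size 1, align 1) → ends 1
pad 1 to align 2 for length
length at 2 (size 14, align 2) → ends 16
version at 16 (size 1, align 1) → ends 17
pad 1 to align 2 for dst
dst at 18 (size 24, align 2) → ends 42
payload_len at 42 (size 8, align 2) → ends 50
seq at 50 (size 4, align 2) → ends 54
ttl at 54 (size 1, align 1) → ends 55
pad 1 to align 2 for port
port at 56 (size 8, align 2) → ends 64
ack at 64 (size 1, align 1) → ends 65
tail pad 1 to reach multiple of 2
total 66 bytes, alignment 2
data bytes 62, size 66 → padding 4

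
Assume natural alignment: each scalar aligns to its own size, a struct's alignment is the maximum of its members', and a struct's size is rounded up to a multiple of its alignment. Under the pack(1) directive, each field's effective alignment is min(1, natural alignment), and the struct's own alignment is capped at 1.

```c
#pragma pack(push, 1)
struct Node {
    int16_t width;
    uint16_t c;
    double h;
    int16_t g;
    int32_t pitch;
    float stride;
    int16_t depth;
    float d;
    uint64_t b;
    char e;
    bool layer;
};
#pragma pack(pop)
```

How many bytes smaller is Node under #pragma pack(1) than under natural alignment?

natural layout:
  @0: width [2B, align 2] → 2
  @2: c [2B, align 2] → 4
  +4 pad (align 8)
  @8: h [8B, align 8] → 16
  @16: g [2B, align 2] → 18
  +2 pad (align 4)
  @20: pitch [4B, align 4] → 24
  @24: stride [4B, align 4] → 28
  @28: depth [2B, align 2] → 30
  +2 pad (align 4)
  @32: d [4B, align 4] → 36
  +4 pad (align 8)
  @40: b [8B, align 8] → 48
  @48: e [1B, align 1] → 49
  @49: layer [1B, align 1] → 50
  +6 tail pad (align 8)
  size 56, align 8
packed(1) layout:
  @0: width [2B, align 1] → 2
  @2: c [2B, align 1] → 4
  @4: h [8B, align 1] → 12
  @12: g [2B, align 1] → 14
  @14: pitch [4B, align 1] → 18
  @18: stride [4B, align 1] → 22
  @22: depth [2B, align 1] → 24
  @24: d [4B, align 1] → 28
  @28: b [8B, align 1] → 36
  @36: e [1B, align 1] → 37
  @37: layer [1B, align 1] → 38
  size 38, align 1
56 − 38 = 18

18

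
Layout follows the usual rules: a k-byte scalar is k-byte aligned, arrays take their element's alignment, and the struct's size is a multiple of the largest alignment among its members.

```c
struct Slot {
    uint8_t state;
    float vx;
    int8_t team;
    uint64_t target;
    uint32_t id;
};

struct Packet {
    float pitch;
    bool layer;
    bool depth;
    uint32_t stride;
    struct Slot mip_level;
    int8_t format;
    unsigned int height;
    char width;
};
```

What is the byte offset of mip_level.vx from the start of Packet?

20

Slot: @0: state [1B, align 1] → 1; +3 pad (align 4); @4: vx [4B, align 4] → 8; @8: team [1B, align 1] → 9; +7 pad (align 8); @16: target [8B, align 8] → 24; @24: id [4B, align 4] → 28; +4 tail pad (align 8); size 32, align 8
@0: pitch [4B, align 4] → 4
@4: layer [1B, align 1] → 5
@5: depth [1B, align 1] → 6
+2 pad (align 4)
@8: stride [4B, align 4] → 12
+4 pad (align 8)
@16: mip_level [32B, align 8] → 48
within Slot: vx at 4
16 + 4 = 20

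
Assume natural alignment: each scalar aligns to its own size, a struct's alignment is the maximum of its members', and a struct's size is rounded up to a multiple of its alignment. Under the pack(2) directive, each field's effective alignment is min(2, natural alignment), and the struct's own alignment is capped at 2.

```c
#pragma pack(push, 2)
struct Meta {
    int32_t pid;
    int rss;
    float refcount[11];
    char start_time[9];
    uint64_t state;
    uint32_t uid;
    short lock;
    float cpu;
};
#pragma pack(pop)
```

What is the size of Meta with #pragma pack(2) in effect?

80

0..4  pid  (4B, 2-aligned)
4..8  rss  (4B, 2-aligned)
8..52  refcount  (44B, 2-aligned)
52..61  start_time  (9B, 1-aligned)
61..62  -- padding (1B)
62..70  state  (8B, 2-aligned)
70..74  uid  (4B, 2-aligned)
74..76  lock  (2B, 2-aligned)
76..80  cpu  (4B, 2-aligned)
sizeof = 80, alignof = 2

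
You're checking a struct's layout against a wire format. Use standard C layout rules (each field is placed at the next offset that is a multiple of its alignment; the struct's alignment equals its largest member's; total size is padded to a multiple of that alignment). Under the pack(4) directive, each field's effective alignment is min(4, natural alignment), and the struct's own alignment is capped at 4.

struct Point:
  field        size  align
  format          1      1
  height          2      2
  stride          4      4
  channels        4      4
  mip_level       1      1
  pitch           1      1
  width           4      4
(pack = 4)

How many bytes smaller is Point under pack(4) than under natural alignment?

natural layout:
  0..1  format  (1B, 1-aligned)
  1..2  -- padding (1B)
  2..4  height  (2B, 2-aligned)
  4..8  stride  (4B, 4-aligned)
  8..12  channels  (4B, 4-aligned)
  12..13  mip_level  (1B, 1-aligned)
  13..14  pitch  (1B, 1-aligned)
  14..16  -- padding (2B)
  16..20  width  (4B, 4-aligned)
  sizeof = 20, alignof = 4
packed(4) layout:
  0..1  format  (1B, 1-aligned)
  1..2  -- padding (1B)
  2..4  height  (2B, 2-aligned)
  4..8  stride  (4B, 4-aligned)
  8..12  channels  (4B, 4-aligned)
  12..13  mip_level  (1B, 1-aligned)
  13..14  pitch  (1B, 1-aligned)
  14..16  -- padding (2B)
  16..20  width  (4B, 4-aligned)
  sizeof = 20, alignof = 4
20 − 20 = 0

0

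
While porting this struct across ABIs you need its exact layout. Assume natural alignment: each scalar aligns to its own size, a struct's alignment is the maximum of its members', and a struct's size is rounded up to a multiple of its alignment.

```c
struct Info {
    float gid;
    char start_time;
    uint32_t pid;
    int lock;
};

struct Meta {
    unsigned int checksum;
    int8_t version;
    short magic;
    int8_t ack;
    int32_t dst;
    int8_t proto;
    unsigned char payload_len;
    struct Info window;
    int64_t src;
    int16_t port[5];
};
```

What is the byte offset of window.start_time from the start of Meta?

24

Info: @0: gid [4B, align 4] → 4; @4: start_time [1B, align 1] → 5; +3 pad (align 4); @8: pid [4B, align 4] → 12; @12: lock [4B, align 4] → 16; size 16, align 4
@0: checksum [4B, align 4] → 4
@4: version [1B, align 1] → 5
+1 pad (align 2)
@6: magic [2B, align 2] → 8
@8: ack [1B, align 1] → 9
+3 pad (align 4)
@12: dst [4B, align 4] → 16
@16: proto [1B, align 1] → 17
@17: payload_len [1B, align 1] → 18
+2 pad (align 4)
@20: window [16B, align 4] → 36
within Info: start_time at 4
20 + 4 = 24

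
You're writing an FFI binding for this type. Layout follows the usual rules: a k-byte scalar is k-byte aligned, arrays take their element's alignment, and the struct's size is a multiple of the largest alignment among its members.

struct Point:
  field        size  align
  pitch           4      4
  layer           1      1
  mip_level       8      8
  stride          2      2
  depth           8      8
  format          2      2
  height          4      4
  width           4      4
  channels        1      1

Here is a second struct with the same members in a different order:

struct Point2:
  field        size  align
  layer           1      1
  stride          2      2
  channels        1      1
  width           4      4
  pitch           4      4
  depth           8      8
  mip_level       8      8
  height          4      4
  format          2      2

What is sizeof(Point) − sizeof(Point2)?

8

0..4  pitch  (4B, 4-aligned)
4..5  layer  (1B, 1-aligned)
5..8  -- padding (3B)
8..16  mip_level  (8B, 8-aligned)
16..18  stride  (2B, 2-aligned)
18..24  -- padding (6B)
24..32  depth  (8B, 8-aligned)
32..34  format  (2B, 2-aligned)
34..36  -- padding (2B)
36..40  height  (4B, 4-aligned)
40..44  width  (4B, 4-aligned)
44..45  channels  (1B, 1-aligned)
45..48  -- tail padding (3B)
sizeof = 48, alignof = 8
— Point2 —
0..1  layer  (1B, 1-aligned)
1..2  -- padding (1B)
2..4  stride  (2B, 2-aligned)
4..5  channels  (1B, 1-aligned)
5..8  -- padding (3B)
8..12  width  (4B, 4-aligned)
12..16  pitch  (4B, 4-aligned)
16..24  depth  (8B, 8-aligned)
24..32  mip_level  (8B, 8-aligned)
32..36  height  (4B, 4-aligned)
36..38  format  (2B, 2-aligned)
38..40  -- tail padding (2B)
sizeof = 40, alignof = 8
48 − 40 = 8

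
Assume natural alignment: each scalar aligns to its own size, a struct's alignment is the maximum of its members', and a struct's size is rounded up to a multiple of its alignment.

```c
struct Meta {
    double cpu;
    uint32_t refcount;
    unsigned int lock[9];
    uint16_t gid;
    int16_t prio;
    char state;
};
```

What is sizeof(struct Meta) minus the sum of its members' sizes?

3

@0: cpu [8B, align 8] → 8
@8: refcount [4B, align 4] → 12
@12: lock [36B, align 4] → 48
@48: gid [2B, align 2] → 50
@50: prio [2B, align 2] → 52
@52: state [1B, align 1] → 53
+3 tail pad (align 8)
size 56, align 8
data bytes 53, size 56 → padding 3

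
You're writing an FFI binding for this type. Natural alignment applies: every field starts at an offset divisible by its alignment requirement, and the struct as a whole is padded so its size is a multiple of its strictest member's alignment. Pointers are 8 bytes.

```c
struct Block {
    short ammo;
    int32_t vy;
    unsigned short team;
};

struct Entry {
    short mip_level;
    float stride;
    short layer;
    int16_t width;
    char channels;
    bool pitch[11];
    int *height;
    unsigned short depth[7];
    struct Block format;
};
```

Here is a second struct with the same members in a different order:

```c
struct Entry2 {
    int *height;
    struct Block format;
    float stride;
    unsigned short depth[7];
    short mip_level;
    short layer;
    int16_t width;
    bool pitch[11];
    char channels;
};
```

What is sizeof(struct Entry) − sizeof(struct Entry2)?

Block: 0..2  ammo  (2B, 2-aligned); 2..4  -- padding (2B); 4..8  vy  (4B, 4-aligned); 8..10  team  (2B, 2-aligned); 10..12  -- tail padding (2B); sizeof = 12, alignof = 4
0..2  mip_level  (2B, 2-aligned)
2..4  -- padding (2B)
4..8  stride  (4B, 4-aligned)
8..10  layer  (2B, 2-aligned)
10..12  width  (2B, 2-aligned)
12..13  channels  (1B, 1-aligned)
13..24  pitch  (11B, 1-aligned)
24..32  height  (8B, 8-aligned)
32..46  depth  (14B, 2-aligned)
46..48  -- padding (2B)
48..60  format  (12B, 4-aligned)
60..64  -- tail padding (4B)
sizeof = 64, alignof = 8
— Entry2 —
0..8  height  (8B, 8-aligned)
8..20  format  (12B, 4-aligned)
20..24  stride  (4B, 4-aligned)
24..38  depth  (14B, 2-aligned)
38..40  mip_level  (2B, 2-aligned)
40..42  layer  (2B, 2-aligned)
42..44  width  (2B, 2-aligned)
44..55  pitch  (11B, 1-aligned)
55..56  channels  (1B, 1-aligned)
sizeof = 56, alignof = 8
64 − 56 = 8

8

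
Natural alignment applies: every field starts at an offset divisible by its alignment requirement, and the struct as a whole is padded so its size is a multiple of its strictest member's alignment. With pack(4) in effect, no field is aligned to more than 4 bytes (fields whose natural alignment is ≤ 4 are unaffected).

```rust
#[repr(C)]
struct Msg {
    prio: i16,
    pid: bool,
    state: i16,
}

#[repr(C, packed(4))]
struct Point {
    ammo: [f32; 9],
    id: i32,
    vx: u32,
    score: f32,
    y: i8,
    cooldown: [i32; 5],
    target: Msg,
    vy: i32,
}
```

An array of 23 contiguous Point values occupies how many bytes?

1932

Msg: prio at 0 (size 2, align 2) → ends 2; pid at 2 (size 1, align 1) → ends 3; pad 1 to align 2 for state; state at 4 (size 2, align 2) → ends 6; total 6 bytes, alignment 2
ammo at 0 (size 36, align 4) → ends 36
id at 36 (size 4, align 4) → ends 40
vx at 40 (size 4, align 4) → ends 44
score at 44 (size 4, align 4) → ends 48
y at 48 (size 1, align 1) → ends 49
pad 3 to align 4 for cooldown
cooldown at 52 (size 20, align 4) → ends 72
target at 72 (size 6, align 2) → ends 78
pad 2 to align 4 for vy
vy at 80 (size 4, align 4) → ends 84
total 84 bytes, alignment 4
array of 23: 23 × 84 = 1932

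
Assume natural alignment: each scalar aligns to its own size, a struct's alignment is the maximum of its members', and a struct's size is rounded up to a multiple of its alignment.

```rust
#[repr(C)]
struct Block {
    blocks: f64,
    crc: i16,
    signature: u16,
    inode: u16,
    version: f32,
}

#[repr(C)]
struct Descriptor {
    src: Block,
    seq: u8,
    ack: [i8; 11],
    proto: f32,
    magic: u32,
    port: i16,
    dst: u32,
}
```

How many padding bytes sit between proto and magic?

0

Block: 0..8  blocks  (8B, 8-aligned); 8..10  crc  (2B, 2-aligned); 10..12  signature  (2B, 2-aligned); 12..14  inode  (2B, 2-aligned); 14..16  -- padding (2B); 16..20  version  (4B, 4-aligned); 20..24  -- tail padding (4B); sizeof = 24, alignof = 8
0..24  src  (24B, 8-aligned)
24..25  seq  (1B, 1-aligned)
25..36  ack  (11B, 1-aligned)
36..40  proto  (4B, 4-aligned)
40..44  magic  (4B, 4-aligned)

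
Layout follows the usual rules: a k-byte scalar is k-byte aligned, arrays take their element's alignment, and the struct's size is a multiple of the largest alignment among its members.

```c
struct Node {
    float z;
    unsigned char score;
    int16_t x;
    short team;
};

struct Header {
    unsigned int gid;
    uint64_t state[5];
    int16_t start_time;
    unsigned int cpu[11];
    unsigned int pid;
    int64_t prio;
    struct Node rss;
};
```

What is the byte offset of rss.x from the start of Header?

118

Node: 0..4  z  (4B, 4-aligned); 4..5  score  (1B, 1-aligned); 5..6  -- padding (1B); 6..8  x  (2B, 2-aligned); 8..10  team  (2B, 2-aligned); 10..12  -- tail padding (2B); sizeof = 12, alignof = 4
0..4  gid  (4B, 4-aligned)
4..8  -- padding (4B)
8..48  state  (40B, 8-aligned)
48..50  start_time  (2B, 2-aligned)
50..52  -- padding (2B)
52..96  cpu  (44B, 4-aligned)
96..100  pid  (4B, 4-aligned)
100..104  -- padding (4B)
104..112  prio  (8B, 8-aligned)
112..124  rss  (12B, 4-aligned)
within Node: x at 6
112 + 6 = 118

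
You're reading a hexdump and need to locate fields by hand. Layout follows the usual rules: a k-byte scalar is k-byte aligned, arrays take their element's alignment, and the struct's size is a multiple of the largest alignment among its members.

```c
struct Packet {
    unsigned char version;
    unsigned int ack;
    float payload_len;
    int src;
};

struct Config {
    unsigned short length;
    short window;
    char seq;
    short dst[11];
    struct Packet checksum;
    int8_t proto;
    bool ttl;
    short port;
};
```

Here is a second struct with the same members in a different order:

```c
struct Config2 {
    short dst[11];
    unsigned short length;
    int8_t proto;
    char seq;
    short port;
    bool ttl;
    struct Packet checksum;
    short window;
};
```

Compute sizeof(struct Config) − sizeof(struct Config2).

Packet: @0: version [1B, align 1] → 1; +3 pad (align 4); @4: ack [4B, align 4] → 8; @8: payload_len [4B, align 4] → 12; @12: src [4B, align 4] → 16; size 16, align 4
@0: length [2B, align 2] → 2
@2: window [2B, align 2] → 4
@4: seq [1B, align 1] → 5
+1 pad (align 2)
@6: dst [22B, align 2] → 28
@28: checksum [16B, align 4] → 44
@44: proto [1B, align 1] → 45
@45: ttl [1B, align 1] → 46
@46: port [2B, align 2] → 48
size 48, align 4
— Config2 —
@0: dst [22B, align 2] → 22
@22: length [2B, align 2] → 24
@24: proto [1B, align 1] → 25
@25: seq [1B, align 1] → 26
@26: port [2B, align 2] → 28
@28: ttl [1B, align 1] → 29
+3 pad (align 4)
@32: checksum [16B, align 4] → 48
@48: window [2B, align 2] → 50
+2 tail pad (align 4)
size 52, align 4
48 − 52 = -4

-4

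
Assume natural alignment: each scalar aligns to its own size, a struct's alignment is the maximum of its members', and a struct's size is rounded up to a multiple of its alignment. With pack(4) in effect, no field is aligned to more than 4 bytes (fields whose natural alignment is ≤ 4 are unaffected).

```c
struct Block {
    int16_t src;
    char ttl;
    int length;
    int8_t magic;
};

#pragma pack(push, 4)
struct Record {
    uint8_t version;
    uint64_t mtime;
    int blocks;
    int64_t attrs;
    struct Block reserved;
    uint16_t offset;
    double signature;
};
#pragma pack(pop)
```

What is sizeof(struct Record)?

Block: 0..2  src  (2B, 2-aligned); 2..3  ttl  (1B, 1-aligned); 3..4  -- padding (1B); 4..8  length  (4B, 4-aligned); 8..9  magic  (1B, 1-aligned); 9..12  -- tail padding (3B); sizeof = 12, alignof = 4
0..1  version  (1B, 1-aligned)
1..4  -- padding (3B)
4..12  mtime  (8B, 4-aligned)
12..16  blocks  (4B, 4-aligned)
16..24  attrs  (8B, 4-aligned)
24..36  reserved  (12B, 4-aligned)
36..38  offset  (2B, 2-aligned)
38..40  -- padding (2B)
40..48  signature  (8B, 4-aligned)
sizeof = 48, alignof = 4

48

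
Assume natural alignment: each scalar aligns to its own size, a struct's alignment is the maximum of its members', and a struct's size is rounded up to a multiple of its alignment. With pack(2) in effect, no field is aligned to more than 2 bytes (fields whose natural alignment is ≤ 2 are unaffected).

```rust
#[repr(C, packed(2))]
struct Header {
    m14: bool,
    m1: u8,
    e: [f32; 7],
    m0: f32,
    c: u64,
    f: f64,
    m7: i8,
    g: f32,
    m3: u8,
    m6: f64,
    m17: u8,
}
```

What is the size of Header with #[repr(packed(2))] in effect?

0..1  m14  (1B, 1-aligned)
1..2  m1  (1B, 1-aligned)
2..30  e  (28B, 2-aligned)
30..34  m0  (4B, 2-aligned)
34..42  c  (8B, 2-aligned)
42..50  f  (8B, 2-aligned)
50..51  m7  (1B, 1-aligned)
51..52  -- padding (1B)
52..56  g  (4B, 2-aligned)
56..57  m3  (1B, 1-aligned)
57..58  -- padding (1B)
58..66  m6  (8B, 2-aligned)
66..67  m17  (1B, 1-aligned)
67..68  -- tail padding (1B)
sizeof = 68, alignof = 2

68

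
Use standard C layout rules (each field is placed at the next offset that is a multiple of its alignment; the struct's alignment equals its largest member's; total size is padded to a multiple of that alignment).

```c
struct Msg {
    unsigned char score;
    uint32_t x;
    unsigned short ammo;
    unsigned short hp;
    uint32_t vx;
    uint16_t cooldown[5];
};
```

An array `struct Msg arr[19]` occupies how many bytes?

score at 0 (size 1, align 1) → ends 1
pad 3 to align 4 for x
x at 4 (size 4, align 4) → ends 8
ammo at 8 (size 2, align 2) → ends 10
hp at 10 (size 2, align 2) → ends 12
vx at 12 (size 4, align 4) → ends 16
cooldown at 16 (size 10, align 2) → ends 26
tail pad 2 to reach multiple of 4
total 28 bytes, alignment 4
array of 19: 19 × 28 = 532

532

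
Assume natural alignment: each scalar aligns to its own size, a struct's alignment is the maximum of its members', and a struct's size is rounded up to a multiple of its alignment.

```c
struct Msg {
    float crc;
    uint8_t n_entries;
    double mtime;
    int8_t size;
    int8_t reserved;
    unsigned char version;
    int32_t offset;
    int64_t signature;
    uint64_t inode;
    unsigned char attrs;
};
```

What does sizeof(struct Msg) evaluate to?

48

0..4  crc  (4B, 4-aligned)
4..5  n_entries  (1B, 1-aligned)
5..8  -- padding (3B)
8..16  mtime  (8B, 8-aligned)
16..17  size  (1B, 1-aligned)
17..18  reserved  (1B, 1-aligned)
18..19  version  (1B, 1-aligned)
19..20  -- padding (1B)
20..24  offset  (4B, 4-aligned)
24..32  signature  (8B, 8-aligned)
32..40  inode  (8B, 8-aligned)
40..41  attrs  (1B, 1-aligned)
41..48  -- tail padding (7B)
sizeof = 48, alignof = 8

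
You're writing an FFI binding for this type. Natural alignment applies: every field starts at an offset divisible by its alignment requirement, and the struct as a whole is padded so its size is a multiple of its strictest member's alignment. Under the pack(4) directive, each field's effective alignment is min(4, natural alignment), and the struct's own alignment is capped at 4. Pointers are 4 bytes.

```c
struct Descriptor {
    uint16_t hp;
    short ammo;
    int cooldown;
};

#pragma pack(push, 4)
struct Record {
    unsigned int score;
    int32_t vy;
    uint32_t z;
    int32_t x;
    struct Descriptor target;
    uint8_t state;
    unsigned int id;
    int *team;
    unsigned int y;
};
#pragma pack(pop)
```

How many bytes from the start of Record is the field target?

16

Descriptor: @0: hp [2B, align 2] → 2; @2: ammo [2B, align 2] → 4; @4: cooldown [4B, align 4] → 8; size 8, align 4
@0: score [4B, align 4] → 4
@4: vy [4B, align 4] → 8
@8: z [4B, align 4] → 12
@12: x [4B, align 4] → 16
@16: target [8B, align 4] → 24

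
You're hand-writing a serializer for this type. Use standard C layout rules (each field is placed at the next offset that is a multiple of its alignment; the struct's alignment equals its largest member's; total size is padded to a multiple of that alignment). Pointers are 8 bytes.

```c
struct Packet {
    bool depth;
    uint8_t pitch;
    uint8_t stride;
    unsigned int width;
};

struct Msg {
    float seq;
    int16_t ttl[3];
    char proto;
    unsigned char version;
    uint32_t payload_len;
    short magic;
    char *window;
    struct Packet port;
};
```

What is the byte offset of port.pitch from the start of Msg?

Packet: depth at 0 (size 1, align 1) → ends 1; pitch at 1 (size 1, align 1) → ends 2; stride at 2 (size 1, align 1) → ends 3; pad 1 to align 4 for width; width at 4 (size 4, align 4) → ends 8; total 8 bytes, alignment 4
seq at 0 (size 4, align 4) → ends 4
ttl at 4 (size 6, align 2) → ends 10
proto at 10 (size 1, align 1) → ends 11
version at 11 (size 1, align 1) → ends 12
payload_len at 12 (size 4, align 4) → ends 16
magic at 16 (size 2, align 2) → ends 18
pad 6 to align 8 for window
window at 24 (size 8, align 8) → ends 32
port at 32 (size 8, align 4) → ends 40
within Packet: pitch at 1
32 + 1 = 33

33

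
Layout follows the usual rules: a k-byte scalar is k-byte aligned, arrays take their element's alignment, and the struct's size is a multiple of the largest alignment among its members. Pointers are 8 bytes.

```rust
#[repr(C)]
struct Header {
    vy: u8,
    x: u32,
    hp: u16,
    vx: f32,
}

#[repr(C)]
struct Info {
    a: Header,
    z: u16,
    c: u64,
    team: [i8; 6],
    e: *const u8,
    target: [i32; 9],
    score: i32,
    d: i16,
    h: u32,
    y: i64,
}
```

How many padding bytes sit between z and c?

Header: vy at 0 (size 1, align 1) → ends 1; pad 3 to align 4 for x; x at 4 (size 4, align 4) → ends 8; hp at 8 (size 2, align 2) → ends 10; pad 2 to align 4 for vx; vx at 12 (size 4, align 4) → ends 16; total 16 bytes, alignment 4
a at 0 (size 16, align 4) → ends 16
z at 16 (size 2, align 2) → ends 18
pad 6 to align 8 for c
c at 24 (size 8, align 8) → ends 32

6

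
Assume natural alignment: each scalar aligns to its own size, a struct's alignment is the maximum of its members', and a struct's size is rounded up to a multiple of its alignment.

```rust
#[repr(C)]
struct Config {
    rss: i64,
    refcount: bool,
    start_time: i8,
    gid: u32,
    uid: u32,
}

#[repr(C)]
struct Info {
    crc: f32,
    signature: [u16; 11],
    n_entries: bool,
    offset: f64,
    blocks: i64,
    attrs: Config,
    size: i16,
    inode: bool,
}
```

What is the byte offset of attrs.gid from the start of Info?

Config: @0: rss [8B, align 8] → 8; @8: refcount [1B, align 1] → 9; @9: start_time [1B, align 1] → 10; +2 pad (align 4); @12: gid [4B, align 4] → 16; @16: uid [4B, align 4] → 20; +4 tail pad (align 8); size 24, align 8
@0: crc [4B, align 4] → 4
@4: signature [22B, align 2] → 26
@26: n_entries [1B, align 1] → 27
+5 pad (align 8)
@32: offset [8B, align 8] → 40
@40: blocks [8B, align 8] → 48
@48: attrs [24B, align 8] → 72
within Config: gid at 12
48 + 12 = 60

60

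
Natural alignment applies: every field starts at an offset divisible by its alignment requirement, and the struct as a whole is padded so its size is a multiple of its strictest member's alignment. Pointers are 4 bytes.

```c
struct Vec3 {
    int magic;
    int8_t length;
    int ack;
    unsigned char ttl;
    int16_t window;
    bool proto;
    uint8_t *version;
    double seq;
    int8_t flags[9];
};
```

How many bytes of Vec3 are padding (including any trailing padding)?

magic at 0 (size 4, align 4) → ends 4
length at 4 (size 1, align 1) → ends 5
pad 3 to align 4 for ack
ack at 8 (size 4, align 4) → ends 12
ttl at 12 (size 1, align 1) → ends 13
pad 1 to align 2 for window
window at 14 (size 2, align 2) → ends 16
proto at 16 (size 1, align 1) → ends 17
pad 3 to align 4 for version
version at 20 (size 4, align 4) → ends 24
seq at 24 (size 8, align 8) → ends 32
flags at 32 (size 9, align 1) → ends 41
tail pad 7 to reach multiple of 8
total 48 bytes, alignment 8
data bytes 34, size 48 → padding 14

14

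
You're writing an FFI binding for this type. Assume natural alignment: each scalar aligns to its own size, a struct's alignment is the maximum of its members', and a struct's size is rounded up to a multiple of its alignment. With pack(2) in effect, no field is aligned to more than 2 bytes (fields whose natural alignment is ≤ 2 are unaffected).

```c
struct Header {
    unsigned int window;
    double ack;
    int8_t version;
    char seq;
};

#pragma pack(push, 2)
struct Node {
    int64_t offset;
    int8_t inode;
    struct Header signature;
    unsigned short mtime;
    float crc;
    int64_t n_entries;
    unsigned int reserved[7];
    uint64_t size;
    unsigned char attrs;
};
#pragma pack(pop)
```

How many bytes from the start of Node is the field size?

Header: @0: window [4B, align 4] → 4; +4 pad (align 8); @8: ack [8B, align 8] → 16; @16: version [1B, align 1] → 17; @17: seq [1B, align 1] → 18; +6 tail pad (align 8); size 24, align 8
@0: offset [8B, align 2] → 8
@8: inode [1B, align 1] → 9
+1 pad (align 2)
@10: signature [24B, align 2] → 34
@34: mtime [2B, align 2] → 36
@36: crc [4B, align 2] → 40
@40: n_entries [8B, align 2] → 48
@48: reserved [28B, align 2] → 76
@76: size [8B, align 2] → 84

76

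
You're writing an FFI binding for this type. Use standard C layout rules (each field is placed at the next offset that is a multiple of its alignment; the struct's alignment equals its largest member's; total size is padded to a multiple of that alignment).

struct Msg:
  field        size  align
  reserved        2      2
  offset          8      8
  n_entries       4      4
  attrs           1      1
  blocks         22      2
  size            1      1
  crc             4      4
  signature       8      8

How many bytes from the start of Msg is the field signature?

56

@0: reserved [2B, align 2] → 2
+6 pad (align 8)
@8: offset [8B, align 8] → 16
@16: n_entries [4B, align 4] → 20
@20: attrs [1B, align 1] → 21
+1 pad (align 2)
@22: blocks [22B, align 2] → 44
@44: size [1B, align 1] → 45
+3 pad (align 4)
@48: crc [4B, align 4] → 52
+4 pad (align 8)
@56: signature [8B, align 8] → 64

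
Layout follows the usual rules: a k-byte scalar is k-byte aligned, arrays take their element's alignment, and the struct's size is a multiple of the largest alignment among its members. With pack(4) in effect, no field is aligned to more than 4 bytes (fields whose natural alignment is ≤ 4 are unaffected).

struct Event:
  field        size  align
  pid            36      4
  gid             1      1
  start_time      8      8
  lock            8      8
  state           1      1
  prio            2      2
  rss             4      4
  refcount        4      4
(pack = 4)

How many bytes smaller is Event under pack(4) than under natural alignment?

natural layout:
  @0: pid [36B, align 4] → 36
  @36: gid [1B, align 1] → 37
  +3 pad (align 8)
  @40: start_time [8B, align 8] → 48
  @48: lock [8B, align 8] → 56
  @56: state [1B, align 1] → 57
  +1 pad (align 2)
  @58: prio [2B, align 2] → 60
  @60: rss [4B, align 4] → 64
  @64: refcount [4B, align 4] → 68
  +4 tail pad (align 8)
  size 72, align 8
packed(4) layout:
  @0: pid [36B, align 4] → 36
  @36: gid [1B, align 1] → 37
  +3 pad (align 4)
  @40: start_time [8B, align 4] → 48
  @48: lock [8B, align 4] → 56
  @56: state [1B, align 1] → 57
  +1 pad (align 2)
  @58: prio [2B, align 2] → 60
  @60: rss [4B, align 4] → 64
  @64: refcount [4B, align 4] → 68
  size 68, align 4
72 − 68 = 4

4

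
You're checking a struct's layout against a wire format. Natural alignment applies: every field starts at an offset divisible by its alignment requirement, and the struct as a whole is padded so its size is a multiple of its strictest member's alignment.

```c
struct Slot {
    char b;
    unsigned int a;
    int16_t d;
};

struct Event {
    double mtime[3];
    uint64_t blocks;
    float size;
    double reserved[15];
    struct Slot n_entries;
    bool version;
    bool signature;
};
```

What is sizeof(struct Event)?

176

Slot: 0..1  b  (1B, 1-aligned); 1..4  -- padding (3B); 4..8  a  (4B, 4-aligned); 8..10  d  (2B, 2-aligned); 10..12  -- tail padding (2B); sizeof = 12, alignof = 4
0..24  mtime  (24B, 8-aligned)
24..32  blocks  (8B, 8-aligned)
32..36  size  (4B, 4-aligned)
36..40  -- padding (4B)
40..160  reserved  (120B, 8-aligned)
160..172  n_entries  (12B, 4-aligned)
172..173  version  (1B, 1-aligned)
173..174  signature  (1B, 1-aligned)
174..176  -- tail padding (2B)
sizeof = 176, alignof = 8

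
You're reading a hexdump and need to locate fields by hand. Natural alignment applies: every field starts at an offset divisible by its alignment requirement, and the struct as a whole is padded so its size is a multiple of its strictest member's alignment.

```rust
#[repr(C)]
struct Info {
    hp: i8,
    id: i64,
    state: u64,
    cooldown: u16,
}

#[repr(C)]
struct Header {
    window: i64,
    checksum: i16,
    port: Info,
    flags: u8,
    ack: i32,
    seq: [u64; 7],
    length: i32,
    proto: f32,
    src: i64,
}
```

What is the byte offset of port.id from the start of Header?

24

Info: 0..1  hp  (1B, 1-aligned); 1..8  -- padding (7B); 8..16  id  (8B, 8-aligned); 16..24  state  (8B, 8-aligned); 24..26  cooldown  (2B, 2-aligned); 26..32  -- tail padding (6B); sizeof = 32, alignof = 8
0..8  window  (8B, 8-aligned)
8..10  checksum  (2B, 2-aligned)
10..16  -- padding (6B)
16..48  port  (32B, 8-aligned)
within Info: id at 8
16 + 8 = 24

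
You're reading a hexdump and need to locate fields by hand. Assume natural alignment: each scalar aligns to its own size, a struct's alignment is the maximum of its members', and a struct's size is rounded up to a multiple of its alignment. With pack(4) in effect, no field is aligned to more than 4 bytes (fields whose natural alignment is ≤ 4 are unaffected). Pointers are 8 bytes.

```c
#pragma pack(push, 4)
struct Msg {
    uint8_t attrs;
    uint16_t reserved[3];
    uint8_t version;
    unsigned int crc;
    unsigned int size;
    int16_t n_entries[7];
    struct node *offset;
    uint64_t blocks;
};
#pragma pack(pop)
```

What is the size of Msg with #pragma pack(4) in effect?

@0: attrs [1B, align 1] → 1
+1 pad (align 2)
@2: reserved [6B, align 2] → 8
@8: version [1B, align 1] → 9
+3 pad (align 4)
@12: crc [4B, align 4] → 16
@16: size [4B, align 4] → 20
@20: n_entries [14B, align 2] → 34
+2 pad (align 4)
@36: offset [8B, align 4] → 44
@44: blocks [8B, align 4] → 52
size 52, align 4

52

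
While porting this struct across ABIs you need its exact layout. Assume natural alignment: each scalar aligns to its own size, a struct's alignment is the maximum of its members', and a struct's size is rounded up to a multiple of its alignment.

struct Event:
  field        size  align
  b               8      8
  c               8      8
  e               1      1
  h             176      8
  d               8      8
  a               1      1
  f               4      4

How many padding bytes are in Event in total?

@0: b [8B, align 8] → 8
@8: c [8B, align 8] → 16
@16: e [1B, align 1] → 17
+7 pad (align 8)
@24: h [176B, align 8] → 200
@200: d [8B, align 8] → 208
@208: a [1B, align 1] → 209
+3 pad (align 4)
@212: f [4B, align 4] → 216
size 216, align 8
data bytes 206, size 216 → padding 10

10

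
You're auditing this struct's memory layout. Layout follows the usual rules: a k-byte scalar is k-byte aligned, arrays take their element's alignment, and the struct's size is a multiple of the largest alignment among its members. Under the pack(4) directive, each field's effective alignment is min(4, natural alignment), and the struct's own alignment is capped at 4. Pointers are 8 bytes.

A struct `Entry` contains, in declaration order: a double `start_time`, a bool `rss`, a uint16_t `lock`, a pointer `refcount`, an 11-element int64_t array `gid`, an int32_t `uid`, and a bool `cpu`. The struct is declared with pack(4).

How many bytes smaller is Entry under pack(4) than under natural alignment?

natural layout:
  0..8  start_time  (8B, 8-aligned)
  8..9  rss  (1B, 1-aligned)
  9..10  -- padding (1B)
  10..12  lock  (2B, 2-aligned)
  12..16  -- padding (4B)
  16..24  refcount  (8B, 8-aligned)
  24..112  gid  (88B, 8-aligned)
  112..116  uid  (4B, 4-aligned)
  116..117  cpu  (1B, 1-aligned)
  117..120  -- tail padding (3B)
  sizeof = 120, alignof = 8
packed(4) layout:
  0..8  start_time  (8B, 4-aligned)
  8..9  rss  (1B, 1-aligned)
  9..10  -- padding (1B)
  10..12  lock  (2B, 2-aligned)
  12..20  refcount  (8B, 4-aligned)
  20..108  gid  (88B, 4-aligned)
  108..112  uid  (4B, 4-aligned)
  112..113  cpu  (1B, 1-aligned)
  113..116  -- tail padding (3B)
  sizeof = 116, alignof = 4
120 − 116 = 4

4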